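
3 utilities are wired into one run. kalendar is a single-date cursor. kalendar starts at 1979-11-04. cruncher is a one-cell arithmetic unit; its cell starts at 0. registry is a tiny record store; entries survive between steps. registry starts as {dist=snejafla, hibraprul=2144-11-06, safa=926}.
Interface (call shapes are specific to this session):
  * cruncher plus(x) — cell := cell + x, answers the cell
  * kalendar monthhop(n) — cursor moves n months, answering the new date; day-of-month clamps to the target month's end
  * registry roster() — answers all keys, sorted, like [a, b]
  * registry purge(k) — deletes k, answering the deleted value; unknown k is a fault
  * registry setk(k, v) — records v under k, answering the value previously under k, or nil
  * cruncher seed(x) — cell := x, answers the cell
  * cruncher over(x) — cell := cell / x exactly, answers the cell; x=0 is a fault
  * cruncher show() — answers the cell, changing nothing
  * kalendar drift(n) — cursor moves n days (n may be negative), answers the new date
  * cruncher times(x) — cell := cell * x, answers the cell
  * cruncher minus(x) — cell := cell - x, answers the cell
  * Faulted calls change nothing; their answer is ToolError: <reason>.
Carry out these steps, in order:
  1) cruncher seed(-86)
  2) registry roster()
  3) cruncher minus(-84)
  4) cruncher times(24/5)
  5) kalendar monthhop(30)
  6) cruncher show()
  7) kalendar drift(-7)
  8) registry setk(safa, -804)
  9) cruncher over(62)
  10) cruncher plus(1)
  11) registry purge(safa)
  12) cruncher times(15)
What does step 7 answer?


Answer: 1982-04-27

Derivation:
Using cruncher seed on x→-86, and get -86.
I try registry roster(), → [dist, hibraprul, safa].
Now I run cruncher minus on x→-84, yielding -2.
I try cruncher times on x→24/5, → -48/5.
I use kalendar monthhop on n→30, yielding 1982-05-04.
I invoke cruncher show(), giving -48/5.
Next I call kalendar drift on n→-7, — result: 1982-04-27.
Then registry setk on k→safa, v→-804, — result: 926.
Using cruncher over on x→62: -24/155.
Using cruncher plus on x→1, yielding 131/155.
I call registry purge on k→safa, and see -804.
I call cruncher times on x→15: 393/31.


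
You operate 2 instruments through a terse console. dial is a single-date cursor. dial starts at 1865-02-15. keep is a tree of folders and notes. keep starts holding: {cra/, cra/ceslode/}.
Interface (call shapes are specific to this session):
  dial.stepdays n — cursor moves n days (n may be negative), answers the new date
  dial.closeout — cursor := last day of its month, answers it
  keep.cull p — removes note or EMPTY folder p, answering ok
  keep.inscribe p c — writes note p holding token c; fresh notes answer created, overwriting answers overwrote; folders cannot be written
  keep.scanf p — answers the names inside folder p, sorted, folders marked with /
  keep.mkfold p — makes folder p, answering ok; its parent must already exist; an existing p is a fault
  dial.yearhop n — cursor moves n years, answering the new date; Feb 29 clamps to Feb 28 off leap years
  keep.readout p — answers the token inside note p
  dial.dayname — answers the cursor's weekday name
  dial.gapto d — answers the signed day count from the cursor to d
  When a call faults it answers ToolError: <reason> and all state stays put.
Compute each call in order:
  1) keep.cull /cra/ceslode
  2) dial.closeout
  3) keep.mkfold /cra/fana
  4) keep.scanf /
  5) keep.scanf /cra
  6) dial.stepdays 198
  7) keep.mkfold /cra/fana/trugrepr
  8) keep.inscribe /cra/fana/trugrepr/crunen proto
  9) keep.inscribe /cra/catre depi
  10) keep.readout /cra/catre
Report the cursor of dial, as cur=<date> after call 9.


Step: keep.cull[p=/cra/ceslode]
Result: ok
Step: dial.closeout[]
Result: 1865-02-28
Step: keep.mkfold[p=/cra/fana]
Result: ok
Step: keep.scanf[p=/]
Result: [cra/]
Step: keep.scanf[p=/cra]
Result: [fana/]
Step: dial.stepdays[n=198]
Result: 1865-09-14
Step: keep.mkfold[p=/cra/fana/trugrepr]
Result: ok
Step: keep.inscribe[p=/cra/fana/trugrepr/crunen; c=proto]
Result: created
Step: keep.inscribe[p=/cra/catre; c=depi]
Result: created
Step: keep.readout[p=/cra/catre]
Result: depi

Answer: cur=1865-09-14


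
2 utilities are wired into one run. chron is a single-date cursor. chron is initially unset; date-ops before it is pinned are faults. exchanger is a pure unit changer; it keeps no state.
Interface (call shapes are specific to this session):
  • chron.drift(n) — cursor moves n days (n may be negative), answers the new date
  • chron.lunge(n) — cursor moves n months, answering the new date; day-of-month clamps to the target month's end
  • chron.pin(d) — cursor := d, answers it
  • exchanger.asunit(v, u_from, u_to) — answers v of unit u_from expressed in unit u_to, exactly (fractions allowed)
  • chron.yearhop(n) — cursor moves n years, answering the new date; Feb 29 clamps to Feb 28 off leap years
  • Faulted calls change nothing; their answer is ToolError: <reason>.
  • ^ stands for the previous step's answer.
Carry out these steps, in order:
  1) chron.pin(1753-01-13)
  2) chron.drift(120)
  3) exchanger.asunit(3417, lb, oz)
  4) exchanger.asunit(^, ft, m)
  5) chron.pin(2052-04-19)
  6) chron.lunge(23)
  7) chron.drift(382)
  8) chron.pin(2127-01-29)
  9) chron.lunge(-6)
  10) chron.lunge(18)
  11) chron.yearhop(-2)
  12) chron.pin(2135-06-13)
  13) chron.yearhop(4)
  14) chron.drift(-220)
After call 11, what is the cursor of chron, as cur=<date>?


// 1. chron.pin(d→1753-01-13) -> 1753-01-13
// 2. chron.drift(n→120) -> 1753-05-13
// 3. exchanger.asunit(v→3417, u_from→lb, u_to→oz) -> 54672
// 4. exchanger.asunit(v→^, u_from→ft, u_to→m) -> 10415016/625
// 5. chron.pin(d→2052-04-19) -> 2052-04-19
// 6. chron.lunge(n→23) -> 2054-03-19
// 7. chron.drift(n→382) -> 2055-04-05
// 8. chron.pin(d→2127-01-29) -> 2127-01-29
// 9. chron.lunge(n→-6) -> 2126-07-29
// 10. chron.lunge(n→18) -> 2128-01-29
// 11. chron.yearhop(n→-2) -> 2126-01-29
// 12. chron.pin(d→2135-06-13) -> 2135-06-13
// 13. chron.yearhop(n→4) -> 2139-06-13
// 14. chron.drift(n→-220) -> 2138-11-05

Answer: cur=2126-01-29


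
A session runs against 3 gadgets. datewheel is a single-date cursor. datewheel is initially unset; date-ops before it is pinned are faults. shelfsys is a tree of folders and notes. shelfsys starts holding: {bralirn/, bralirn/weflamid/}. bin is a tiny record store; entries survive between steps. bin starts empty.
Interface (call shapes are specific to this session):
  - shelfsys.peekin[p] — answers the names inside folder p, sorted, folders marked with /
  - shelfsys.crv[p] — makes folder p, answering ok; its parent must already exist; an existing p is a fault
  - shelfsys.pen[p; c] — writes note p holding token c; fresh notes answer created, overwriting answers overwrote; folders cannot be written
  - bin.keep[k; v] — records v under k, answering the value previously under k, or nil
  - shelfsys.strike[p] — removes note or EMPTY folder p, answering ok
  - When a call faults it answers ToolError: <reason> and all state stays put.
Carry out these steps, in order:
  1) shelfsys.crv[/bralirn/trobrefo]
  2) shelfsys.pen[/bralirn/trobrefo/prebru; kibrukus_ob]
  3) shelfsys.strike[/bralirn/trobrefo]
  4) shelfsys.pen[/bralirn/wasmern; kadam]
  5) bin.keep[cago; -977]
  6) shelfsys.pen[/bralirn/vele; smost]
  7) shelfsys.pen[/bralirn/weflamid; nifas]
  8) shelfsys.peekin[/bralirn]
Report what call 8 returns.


Answer: [trobrefo/, vele, wasmern, weflamid/]

Derivation:
·→ shelfsys.crv(p='/bralirn/trobrefo')
·← ok
·→ shelfsys.pen(p='/bralirn/trobrefo/prebru', c='kibrukus_ob')
·← created
·→ shelfsys.strike(p='/bralirn/trobrefo')
·← ToolError: not empty
·→ shelfsys.pen(p='/bralirn/wasmern', c='kadam')
·← created
·→ bin.keep(k='cago', v='-977')
·← nil
·→ shelfsys.pen(p='/bralirn/vele', c='smost')
·← created
·→ shelfsys.pen(p='/bralirn/weflamid', c='nifas')
·← ToolError: is a directory
·→ shelfsys.peekin(p='/bralirn')
·← [trobrefo/, vele, wasmern, weflamid/]


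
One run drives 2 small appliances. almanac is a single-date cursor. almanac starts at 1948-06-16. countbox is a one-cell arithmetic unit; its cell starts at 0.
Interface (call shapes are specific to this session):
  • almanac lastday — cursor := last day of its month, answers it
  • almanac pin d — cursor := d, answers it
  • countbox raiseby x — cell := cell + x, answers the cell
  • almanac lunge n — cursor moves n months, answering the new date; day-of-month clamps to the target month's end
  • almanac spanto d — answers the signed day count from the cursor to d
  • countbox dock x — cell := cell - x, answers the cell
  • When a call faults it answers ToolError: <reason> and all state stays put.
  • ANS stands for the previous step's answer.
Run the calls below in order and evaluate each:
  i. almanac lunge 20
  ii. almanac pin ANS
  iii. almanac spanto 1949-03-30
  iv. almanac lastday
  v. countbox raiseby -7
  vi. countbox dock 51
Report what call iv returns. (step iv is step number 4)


Do: almanac lunge[20]
See: 1950-02-16
Do: almanac pin[ANS]
See: 1950-02-16
Do: almanac spanto[1949-03-30]
See: -323
Do: almanac lastday[]
See: 1950-02-28
Do: countbox raiseby[-7]
See: -7
Do: countbox dock[51]
See: -58

Answer: 1950-02-28


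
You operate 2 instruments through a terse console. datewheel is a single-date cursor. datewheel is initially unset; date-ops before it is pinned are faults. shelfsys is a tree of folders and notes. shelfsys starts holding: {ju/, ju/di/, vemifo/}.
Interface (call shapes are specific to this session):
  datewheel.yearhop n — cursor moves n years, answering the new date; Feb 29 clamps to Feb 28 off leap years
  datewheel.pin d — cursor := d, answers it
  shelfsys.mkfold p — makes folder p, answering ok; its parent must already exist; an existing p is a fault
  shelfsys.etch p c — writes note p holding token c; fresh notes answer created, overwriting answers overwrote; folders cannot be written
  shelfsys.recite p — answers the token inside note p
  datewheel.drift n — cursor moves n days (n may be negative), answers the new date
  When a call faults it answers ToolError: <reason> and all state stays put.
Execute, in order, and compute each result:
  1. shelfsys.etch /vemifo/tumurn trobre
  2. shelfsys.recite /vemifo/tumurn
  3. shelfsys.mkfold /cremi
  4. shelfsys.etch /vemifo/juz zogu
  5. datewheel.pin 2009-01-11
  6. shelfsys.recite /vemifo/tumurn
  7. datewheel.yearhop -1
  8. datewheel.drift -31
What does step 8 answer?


I invoke shelfsys.etch(p=/vemifo/tumurn, c=trobre), giving created.
Now I run shelfsys.recite(p=/vemifo/tumurn), and get trobre.
Next I call shelfsys.mkfold(p=/cremi), and get ok.
Next I call shelfsys.etch(p=/vemifo/juz, c=zogu), — result: created.
I run datewheel.pin(d=2009-01-11), which returns 2009-01-11.
I use shelfsys.recite(p=/vemifo/tumurn), → trobre.
Next I call datewheel.yearhop(n=-1), — result: 2008-01-11.
Now I run datewheel.drift(n=-31), and observe 2007-12-11.

Answer: 2007-12-11


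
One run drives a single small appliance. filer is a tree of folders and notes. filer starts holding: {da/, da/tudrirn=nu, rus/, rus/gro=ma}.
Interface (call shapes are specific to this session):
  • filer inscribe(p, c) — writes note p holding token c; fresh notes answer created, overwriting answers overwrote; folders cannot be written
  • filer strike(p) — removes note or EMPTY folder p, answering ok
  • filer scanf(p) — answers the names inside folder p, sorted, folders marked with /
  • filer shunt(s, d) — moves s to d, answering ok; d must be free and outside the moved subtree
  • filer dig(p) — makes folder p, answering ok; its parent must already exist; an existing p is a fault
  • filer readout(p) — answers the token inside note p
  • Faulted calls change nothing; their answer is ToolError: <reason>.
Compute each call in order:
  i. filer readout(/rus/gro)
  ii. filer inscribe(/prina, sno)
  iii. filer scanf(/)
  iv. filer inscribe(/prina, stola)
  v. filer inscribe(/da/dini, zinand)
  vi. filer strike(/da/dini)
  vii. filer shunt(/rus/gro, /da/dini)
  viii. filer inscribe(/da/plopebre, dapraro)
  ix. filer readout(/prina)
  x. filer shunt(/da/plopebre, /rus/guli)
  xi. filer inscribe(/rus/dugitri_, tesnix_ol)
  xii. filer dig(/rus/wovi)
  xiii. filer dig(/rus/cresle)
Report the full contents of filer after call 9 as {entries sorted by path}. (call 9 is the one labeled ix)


Answer: {da/, da/dini=ma, da/plopebre=dapraro, da/tudrirn=nu, prina=stola, rus/}

Derivation:
% filer readout p=/rus/gro
  ma
% filer inscribe p=/prina c=sno
  created
% filer scanf p=/
  [da/, prina, rus/]
% filer inscribe p=/prina c=stola
  overwrote
% filer inscribe p=/da/dini c=zinand
  created
% filer strike p=/da/dini
  ok
% filer shunt s=/rus/gro d=/da/dini
  ok
% filer inscribe p=/da/plopebre c=dapraro
  created
% filer readout p=/prina
  stola
% filer shunt s=/da/plopebre d=/rus/guli
  ok
% filer inscribe p=/rus/dugitri_ c=tesnix_ol
  created
% filer dig p=/rus/wovi
  ok
% filer dig p=/rus/cresle
  ok


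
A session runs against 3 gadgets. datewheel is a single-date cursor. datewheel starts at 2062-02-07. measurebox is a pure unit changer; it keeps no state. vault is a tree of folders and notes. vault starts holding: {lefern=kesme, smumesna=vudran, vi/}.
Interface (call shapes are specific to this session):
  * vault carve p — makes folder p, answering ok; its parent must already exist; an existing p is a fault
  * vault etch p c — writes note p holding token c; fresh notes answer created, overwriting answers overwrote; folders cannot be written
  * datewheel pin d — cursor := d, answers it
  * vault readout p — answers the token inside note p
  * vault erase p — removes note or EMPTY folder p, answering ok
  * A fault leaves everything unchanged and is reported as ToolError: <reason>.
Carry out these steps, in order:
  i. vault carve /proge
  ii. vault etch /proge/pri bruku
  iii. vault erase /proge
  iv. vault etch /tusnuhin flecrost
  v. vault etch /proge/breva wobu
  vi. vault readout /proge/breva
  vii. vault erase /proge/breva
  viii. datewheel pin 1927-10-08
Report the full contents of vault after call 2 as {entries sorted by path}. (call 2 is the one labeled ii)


Answer: {lefern=kesme, proge/, proge/pri=bruku, smumesna=vudran, vi/}

Derivation:
Step: vault carve[p→/proge]
Result: ok
Step: vault etch[p→/proge/pri; c→bruku]
Result: created
Step: vault erase[p→/proge]
Result: ToolError: not empty
Step: vault etch[p→/tusnuhin; c→flecrost]
Result: created
Step: vault etch[p→/proge/breva; c→wobu]
Result: created
Step: vault readout[p→/proge/breva]
Result: wobu
Step: vault erase[p→/proge/breva]
Result: ok
Step: datewheel pin[d→1927-10-08]
Result: 1927-10-08


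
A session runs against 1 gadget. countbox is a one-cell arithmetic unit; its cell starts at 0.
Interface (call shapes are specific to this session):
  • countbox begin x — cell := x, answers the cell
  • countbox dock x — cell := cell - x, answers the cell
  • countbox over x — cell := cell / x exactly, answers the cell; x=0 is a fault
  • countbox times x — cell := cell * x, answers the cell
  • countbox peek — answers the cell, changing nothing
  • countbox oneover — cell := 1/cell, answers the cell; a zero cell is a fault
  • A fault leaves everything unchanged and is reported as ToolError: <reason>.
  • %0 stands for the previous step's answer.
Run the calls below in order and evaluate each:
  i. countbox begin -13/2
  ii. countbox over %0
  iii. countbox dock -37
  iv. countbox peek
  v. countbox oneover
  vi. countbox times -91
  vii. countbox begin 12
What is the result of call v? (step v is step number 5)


Answer: 1/38

Derivation:
CALL countbox begin[x=-13/2]
RET  -13/2
CALL countbox over[x=%0]
RET  1
CALL countbox dock[x=-37]
RET  38
CALL countbox peek[]
RET  38
CALL countbox oneover[]
RET  1/38
CALL countbox times[x=-91]
RET  -91/38
CALL countbox begin[x=12]
RET  12


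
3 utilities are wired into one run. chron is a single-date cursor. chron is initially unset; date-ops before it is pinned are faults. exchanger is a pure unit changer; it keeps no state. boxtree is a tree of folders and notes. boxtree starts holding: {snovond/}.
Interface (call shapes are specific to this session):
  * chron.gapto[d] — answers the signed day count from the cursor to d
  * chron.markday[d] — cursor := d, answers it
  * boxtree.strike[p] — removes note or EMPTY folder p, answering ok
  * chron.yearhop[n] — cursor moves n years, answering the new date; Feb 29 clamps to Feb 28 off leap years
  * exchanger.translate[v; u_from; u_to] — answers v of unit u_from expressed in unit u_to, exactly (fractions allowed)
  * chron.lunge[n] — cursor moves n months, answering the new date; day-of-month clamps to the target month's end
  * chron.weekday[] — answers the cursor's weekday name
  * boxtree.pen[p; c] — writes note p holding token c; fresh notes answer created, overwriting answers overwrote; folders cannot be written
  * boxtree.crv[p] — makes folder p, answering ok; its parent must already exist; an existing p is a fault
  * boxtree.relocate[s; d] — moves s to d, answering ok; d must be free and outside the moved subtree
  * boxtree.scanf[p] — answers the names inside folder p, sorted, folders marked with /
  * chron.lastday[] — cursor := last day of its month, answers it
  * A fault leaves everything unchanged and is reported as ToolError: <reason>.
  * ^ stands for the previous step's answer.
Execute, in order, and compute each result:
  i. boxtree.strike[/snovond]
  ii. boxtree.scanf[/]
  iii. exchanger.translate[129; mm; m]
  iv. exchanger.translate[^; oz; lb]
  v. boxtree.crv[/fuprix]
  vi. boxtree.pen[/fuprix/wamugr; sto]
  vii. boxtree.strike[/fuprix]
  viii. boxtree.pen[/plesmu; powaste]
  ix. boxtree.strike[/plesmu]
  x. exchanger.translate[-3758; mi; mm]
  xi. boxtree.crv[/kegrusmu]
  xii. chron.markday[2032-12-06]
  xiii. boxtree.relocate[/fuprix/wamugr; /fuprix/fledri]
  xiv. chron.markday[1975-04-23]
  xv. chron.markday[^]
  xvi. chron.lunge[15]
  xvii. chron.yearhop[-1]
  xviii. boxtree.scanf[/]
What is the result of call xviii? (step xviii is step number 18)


Answer: [fuprix/, kegrusmu/]

Derivation:
% 1. boxtree.strike(p='/snovond') -> ok
% 2. boxtree.scanf(p='/') -> []
% 3. exchanger.translate(v='129', u_from='mm', u_to='m') -> 129/1000
% 4. exchanger.translate(v='^', u_from='oz', u_to='lb') -> 129/16000
% 5. boxtree.crv(p='/fuprix') -> ok
% 6. boxtree.pen(p='/fuprix/wamugr', c='sto') -> created
% 7. boxtree.strike(p='/fuprix') -> ToolError: not empty
% 8. boxtree.pen(p='/plesmu', c='powaste') -> created
% 9. boxtree.strike(p='/plesmu') -> ok
% 10. exchanger.translate(v='-3758', u_from='mi', u_to='mm') -> -6047914752
% 11. boxtree.crv(p='/kegrusmu') -> ok
% 12. chron.markday(d='2032-12-06') -> 2032-12-06
% 13. boxtree.relocate(s='/fuprix/wamugr', d='/fuprix/fledri') -> ok
% 14. chron.markday(d='1975-04-23') -> 1975-04-23
% 15. chron.markday(d='^') -> 1975-04-23
% 16. chron.lunge(n='15') -> 1976-07-23
% 17. chron.yearhop(n='-1') -> 1975-07-23
% 18. boxtree.scanf(p='/') -> [fuprix/, kegrusmu/]


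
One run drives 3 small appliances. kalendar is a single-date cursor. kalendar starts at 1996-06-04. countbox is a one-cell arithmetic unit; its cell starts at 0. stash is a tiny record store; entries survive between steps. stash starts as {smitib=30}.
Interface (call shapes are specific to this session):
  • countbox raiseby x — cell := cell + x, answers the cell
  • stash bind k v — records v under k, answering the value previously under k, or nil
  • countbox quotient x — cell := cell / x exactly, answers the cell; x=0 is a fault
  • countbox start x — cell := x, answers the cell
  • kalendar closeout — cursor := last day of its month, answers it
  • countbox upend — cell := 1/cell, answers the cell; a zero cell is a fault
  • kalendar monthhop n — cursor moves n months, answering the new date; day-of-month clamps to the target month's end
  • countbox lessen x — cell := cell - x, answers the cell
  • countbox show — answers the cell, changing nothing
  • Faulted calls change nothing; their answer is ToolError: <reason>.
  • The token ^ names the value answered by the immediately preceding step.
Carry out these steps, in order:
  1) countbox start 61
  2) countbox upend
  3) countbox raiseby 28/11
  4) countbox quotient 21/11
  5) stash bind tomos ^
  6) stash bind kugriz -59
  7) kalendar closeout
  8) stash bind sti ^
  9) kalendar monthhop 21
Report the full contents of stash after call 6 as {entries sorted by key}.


Act: countbox start[x='61']
Obs: 61
Act: countbox upend[]
Obs: 1/61
Act: countbox raiseby[x='28/11']
Obs: 1719/671
Act: countbox quotient[x='21/11']
Obs: 573/427
Act: stash bind[k='tomos'; v='^']
Obs: nil
Act: stash bind[k='kugriz'; v='-59']
Obs: nil
Act: kalendar closeout[]
Obs: 1996-06-30
Act: stash bind[k='sti'; v='^']
Obs: nil
Act: kalendar monthhop[n='21']
Obs: 1998-03-30

Answer: {kugriz=-59, smitib=30, tomos=573/427}


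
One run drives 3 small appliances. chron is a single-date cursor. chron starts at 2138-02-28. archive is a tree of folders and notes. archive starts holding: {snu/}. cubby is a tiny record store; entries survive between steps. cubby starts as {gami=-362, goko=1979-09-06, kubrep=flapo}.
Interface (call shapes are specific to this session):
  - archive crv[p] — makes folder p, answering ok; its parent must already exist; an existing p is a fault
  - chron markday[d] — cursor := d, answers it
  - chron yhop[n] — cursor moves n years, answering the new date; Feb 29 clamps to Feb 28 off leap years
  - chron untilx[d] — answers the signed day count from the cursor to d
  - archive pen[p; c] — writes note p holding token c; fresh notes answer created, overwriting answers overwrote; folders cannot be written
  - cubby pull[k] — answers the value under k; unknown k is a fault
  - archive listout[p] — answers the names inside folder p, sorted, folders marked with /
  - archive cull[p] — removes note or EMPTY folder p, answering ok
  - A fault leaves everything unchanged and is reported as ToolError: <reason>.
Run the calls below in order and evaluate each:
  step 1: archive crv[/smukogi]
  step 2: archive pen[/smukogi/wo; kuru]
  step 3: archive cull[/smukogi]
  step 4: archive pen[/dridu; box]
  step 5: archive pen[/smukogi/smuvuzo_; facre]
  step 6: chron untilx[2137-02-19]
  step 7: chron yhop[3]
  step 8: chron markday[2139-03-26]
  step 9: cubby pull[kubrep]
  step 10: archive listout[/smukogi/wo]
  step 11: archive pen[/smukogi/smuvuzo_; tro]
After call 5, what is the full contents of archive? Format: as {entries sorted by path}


Answer: {dridu=box, smukogi/, smukogi/smuvuzo_=facre, smukogi/wo=kuru, snu/}

Derivation:
> archive crv p: /smukogi
:: ok
> archive pen p: /smukogi/wo c: kuru
:: created
> archive cull p: /smukogi
:: ToolError: not empty
> archive pen p: /dridu c: box
:: created
> archive pen p: /smukogi/smuvuzo_ c: facre
:: created
> chron untilx d: 2137-02-19
:: -374
> chron yhop n: 3
:: 2141-02-28
> chron markday d: 2139-03-26
:: 2139-03-26
> cubby pull k: kubrep
:: flapo
> archive listout p: /smukogi/wo
:: ToolError: not a directory
> archive pen p: /smukogi/smuvuzo_ c: tro
:: overwrote


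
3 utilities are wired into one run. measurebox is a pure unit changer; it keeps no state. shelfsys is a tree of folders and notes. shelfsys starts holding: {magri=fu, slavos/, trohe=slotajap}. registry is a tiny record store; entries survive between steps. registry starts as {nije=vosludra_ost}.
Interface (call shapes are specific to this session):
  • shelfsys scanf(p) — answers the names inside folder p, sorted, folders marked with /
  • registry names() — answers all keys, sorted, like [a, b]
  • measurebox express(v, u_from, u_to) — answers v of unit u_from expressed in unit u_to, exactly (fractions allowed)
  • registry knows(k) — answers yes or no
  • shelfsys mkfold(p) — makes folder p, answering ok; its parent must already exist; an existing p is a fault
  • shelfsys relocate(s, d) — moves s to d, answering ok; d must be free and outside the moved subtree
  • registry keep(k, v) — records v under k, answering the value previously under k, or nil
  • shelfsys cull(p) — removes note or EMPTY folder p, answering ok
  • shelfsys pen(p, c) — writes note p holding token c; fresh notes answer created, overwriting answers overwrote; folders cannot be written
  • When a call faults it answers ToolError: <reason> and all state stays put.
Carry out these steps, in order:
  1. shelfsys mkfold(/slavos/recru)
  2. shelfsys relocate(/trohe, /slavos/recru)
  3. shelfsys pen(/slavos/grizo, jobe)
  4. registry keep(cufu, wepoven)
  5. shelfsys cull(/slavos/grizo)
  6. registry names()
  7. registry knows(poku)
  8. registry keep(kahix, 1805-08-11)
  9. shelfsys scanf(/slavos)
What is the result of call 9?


CALL shelfsys mkfold[p: /slavos/recru]
RET  ok
CALL shelfsys relocate[s: /trohe; d: /slavos/recru]
RET  ToolError: exists
CALL shelfsys pen[p: /slavos/grizo; c: jobe]
RET  created
CALL registry keep[k: cufu; v: wepoven]
RET  nil
CALL shelfsys cull[p: /slavos/grizo]
RET  ok
CALL registry names[]
RET  [cufu, nije]
CALL registry knows[k: poku]
RET  no
CALL registry keep[k: kahix; v: 1805-08-11]
RET  nil
CALL shelfsys scanf[p: /slavos]
RET  [recru/]

Answer: [recru/]


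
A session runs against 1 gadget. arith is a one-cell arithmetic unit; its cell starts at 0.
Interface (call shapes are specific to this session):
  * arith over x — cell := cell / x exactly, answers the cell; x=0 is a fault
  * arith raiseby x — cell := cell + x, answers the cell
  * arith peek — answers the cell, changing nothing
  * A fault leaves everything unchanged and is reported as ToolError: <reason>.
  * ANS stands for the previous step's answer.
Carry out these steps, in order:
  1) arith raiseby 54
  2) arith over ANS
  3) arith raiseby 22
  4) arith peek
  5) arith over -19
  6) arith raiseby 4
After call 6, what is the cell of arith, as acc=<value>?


Answer: acc=53/19

Derivation:
# 1. arith raiseby(x='54') -> 54
# 2. arith over(x='ANS') -> 1
# 3. arith raiseby(x='22') -> 23
# 4. arith peek() -> 23
# 5. arith over(x='-19') -> -23/19
# 6. arith raiseby(x='4') -> 53/19


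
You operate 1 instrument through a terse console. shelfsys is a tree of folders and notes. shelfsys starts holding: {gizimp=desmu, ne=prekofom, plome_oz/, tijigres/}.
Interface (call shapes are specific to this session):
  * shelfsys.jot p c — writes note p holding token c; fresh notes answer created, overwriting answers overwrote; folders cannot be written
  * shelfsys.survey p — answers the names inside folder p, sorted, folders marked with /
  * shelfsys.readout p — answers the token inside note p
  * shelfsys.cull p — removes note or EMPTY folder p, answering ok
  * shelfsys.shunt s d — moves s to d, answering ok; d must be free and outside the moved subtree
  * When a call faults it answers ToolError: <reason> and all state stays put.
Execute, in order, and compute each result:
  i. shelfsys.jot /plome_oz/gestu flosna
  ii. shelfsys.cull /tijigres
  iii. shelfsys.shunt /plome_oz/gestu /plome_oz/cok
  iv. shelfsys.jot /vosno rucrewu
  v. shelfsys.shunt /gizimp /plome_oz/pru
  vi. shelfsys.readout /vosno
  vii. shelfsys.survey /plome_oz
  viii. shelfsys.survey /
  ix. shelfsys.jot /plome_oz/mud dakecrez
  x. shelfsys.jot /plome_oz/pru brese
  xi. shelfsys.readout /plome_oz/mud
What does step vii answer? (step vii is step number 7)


Answer: [cok, pru]

Derivation:
% 1. jot(p: /plome_oz/gestu, c: flosna) == created
% 2. cull(p: /tijigres) == ok
% 3. shunt(s: /plome_oz/gestu, d: /plome_oz/cok) == ok
% 4. jot(p: /vosno, c: rucrewu) == created
% 5. shunt(s: /gizimp, d: /plome_oz/pru) == ok
% 6. readout(p: /vosno) == rucrewu
% 7. survey(p: /plome_oz) == [cok, pru]
% 8. survey(p: /) == [ne, plome_oz/, vosno]
% 9. jot(p: /plome_oz/mud, c: dakecrez) == created
% 10. jot(p: /plome_oz/pru, c: brese) == overwrote
% 11. readout(p: /plome_oz/mud) == dakecrez


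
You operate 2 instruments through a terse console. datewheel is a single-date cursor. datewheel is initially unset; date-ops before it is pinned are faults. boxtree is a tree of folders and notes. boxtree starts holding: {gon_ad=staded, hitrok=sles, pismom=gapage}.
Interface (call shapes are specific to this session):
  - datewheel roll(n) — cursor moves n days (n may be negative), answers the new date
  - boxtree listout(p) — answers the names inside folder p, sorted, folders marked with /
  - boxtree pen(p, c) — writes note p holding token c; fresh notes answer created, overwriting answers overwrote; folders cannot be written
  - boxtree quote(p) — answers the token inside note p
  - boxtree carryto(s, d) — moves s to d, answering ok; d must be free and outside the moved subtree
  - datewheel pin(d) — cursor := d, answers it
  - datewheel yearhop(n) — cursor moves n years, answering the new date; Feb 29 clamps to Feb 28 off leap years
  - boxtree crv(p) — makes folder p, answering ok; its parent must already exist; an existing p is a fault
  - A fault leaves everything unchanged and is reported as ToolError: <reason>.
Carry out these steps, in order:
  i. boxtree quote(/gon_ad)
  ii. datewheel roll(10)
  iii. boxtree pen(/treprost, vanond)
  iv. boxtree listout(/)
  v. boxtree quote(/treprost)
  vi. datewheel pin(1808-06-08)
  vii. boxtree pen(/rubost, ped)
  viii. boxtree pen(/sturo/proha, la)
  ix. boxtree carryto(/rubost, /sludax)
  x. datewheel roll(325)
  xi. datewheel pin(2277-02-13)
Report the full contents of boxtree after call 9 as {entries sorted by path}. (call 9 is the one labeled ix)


Answer: {gon_ad=staded, hitrok=sles, pismom=gapage, sludax=ped, treprost=vanond}

Derivation:
>>> boxtree quote p='/gon_ad'
= staded
>>> datewheel roll n='10'
= ToolError: no date set
>>> boxtree pen p='/treprost' c='vanond'
= created
>>> boxtree listout p='/'
= [gon_ad, hitrok, pismom, treprost]
>>> boxtree quote p='/treprost'
= vanond
>>> datewheel pin d='1808-06-08'
= 1808-06-08
>>> boxtree pen p='/rubost' c='ped'
= created
>>> boxtree pen p='/sturo/proha' c='la'
= ToolError: no parent
>>> boxtree carryto s='/rubost' d='/sludax'
= ok
>>> datewheel roll n='325'
= 1809-04-29
>>> datewheel pin d='2277-02-13'
= 2277-02-13


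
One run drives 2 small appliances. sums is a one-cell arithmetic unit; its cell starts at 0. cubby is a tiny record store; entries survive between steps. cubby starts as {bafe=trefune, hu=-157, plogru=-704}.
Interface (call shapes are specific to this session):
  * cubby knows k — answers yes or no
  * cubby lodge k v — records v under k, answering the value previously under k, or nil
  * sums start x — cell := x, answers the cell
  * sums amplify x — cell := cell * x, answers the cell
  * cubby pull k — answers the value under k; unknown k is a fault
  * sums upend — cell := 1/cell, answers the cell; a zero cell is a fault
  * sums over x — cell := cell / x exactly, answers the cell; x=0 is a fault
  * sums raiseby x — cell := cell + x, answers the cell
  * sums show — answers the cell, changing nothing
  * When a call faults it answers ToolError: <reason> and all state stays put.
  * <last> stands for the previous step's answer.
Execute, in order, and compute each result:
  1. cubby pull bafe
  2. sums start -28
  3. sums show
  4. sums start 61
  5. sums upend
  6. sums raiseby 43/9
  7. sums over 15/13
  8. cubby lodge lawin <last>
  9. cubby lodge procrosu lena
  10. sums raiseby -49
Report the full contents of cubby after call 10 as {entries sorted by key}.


Answer: {bafe=trefune, hu=-157, lawin=34216/8235, plogru=-704, procrosu=lena}

Derivation:
I use cubby pull using k: bafe, and get trefune.
Invoking sums start using x: -28, — result: -28.
I run sums show(), giving -28.
I try sums start using x: 61, and observe 61.
Now I run sums upend(), giving 1/61.
I run sums raiseby using x: 43/9, and observe 2632/549.
Now I run sums over using x: 15/13, and observe 34216/8235.
Invoking cubby lodge using k: lawin, v: <last>: nil.
Invoking cubby lodge using k: procrosu, v: lena, and see nil.
Then sums raiseby using x: -49, yielding -369299/8235.


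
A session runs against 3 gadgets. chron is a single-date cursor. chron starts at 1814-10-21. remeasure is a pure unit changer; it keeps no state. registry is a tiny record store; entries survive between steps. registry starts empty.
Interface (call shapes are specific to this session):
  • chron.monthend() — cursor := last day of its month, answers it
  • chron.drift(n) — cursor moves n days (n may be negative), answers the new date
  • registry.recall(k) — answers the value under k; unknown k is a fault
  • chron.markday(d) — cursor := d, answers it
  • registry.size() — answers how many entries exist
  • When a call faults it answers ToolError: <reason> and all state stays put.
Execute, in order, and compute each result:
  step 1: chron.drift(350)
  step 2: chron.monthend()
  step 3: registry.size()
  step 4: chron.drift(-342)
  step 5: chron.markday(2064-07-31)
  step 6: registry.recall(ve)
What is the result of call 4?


Answer: 1814-11-23

Derivation:
;; chron.drift(n: 350) => 1815-10-06
;; chron.monthend() => 1815-10-31
;; registry.size() => 0
;; chron.drift(n: -342) => 1814-11-23
;; chron.markday(d: 2064-07-31) => 2064-07-31
;; registry.recall(k: ve) => ToolError: no such key ve


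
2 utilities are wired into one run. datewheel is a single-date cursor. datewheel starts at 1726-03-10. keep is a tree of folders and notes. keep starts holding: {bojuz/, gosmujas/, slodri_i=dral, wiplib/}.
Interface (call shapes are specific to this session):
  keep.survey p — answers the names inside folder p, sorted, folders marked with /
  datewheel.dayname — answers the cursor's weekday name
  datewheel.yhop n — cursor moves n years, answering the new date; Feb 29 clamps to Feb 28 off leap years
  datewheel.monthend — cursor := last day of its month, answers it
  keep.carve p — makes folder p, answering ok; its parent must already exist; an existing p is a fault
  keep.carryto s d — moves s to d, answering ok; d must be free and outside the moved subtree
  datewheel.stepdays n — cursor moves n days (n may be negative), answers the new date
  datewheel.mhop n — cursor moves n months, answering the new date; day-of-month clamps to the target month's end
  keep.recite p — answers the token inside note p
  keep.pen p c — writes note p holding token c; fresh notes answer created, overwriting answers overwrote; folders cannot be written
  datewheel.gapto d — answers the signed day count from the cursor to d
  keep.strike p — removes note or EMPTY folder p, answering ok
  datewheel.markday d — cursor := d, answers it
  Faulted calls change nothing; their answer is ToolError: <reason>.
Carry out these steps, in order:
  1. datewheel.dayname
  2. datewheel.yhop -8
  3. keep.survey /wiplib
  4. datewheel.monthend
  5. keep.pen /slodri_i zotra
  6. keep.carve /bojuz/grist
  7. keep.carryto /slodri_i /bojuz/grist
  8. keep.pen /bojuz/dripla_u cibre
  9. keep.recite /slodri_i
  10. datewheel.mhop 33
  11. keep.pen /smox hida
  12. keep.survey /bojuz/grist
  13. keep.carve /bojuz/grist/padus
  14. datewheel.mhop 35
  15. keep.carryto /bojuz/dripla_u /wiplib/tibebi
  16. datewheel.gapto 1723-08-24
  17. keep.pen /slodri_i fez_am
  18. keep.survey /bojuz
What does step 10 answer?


>> datewheel.dayname()
<< Sunday
>> datewheel.yhop(-8)
<< 1718-03-10
>> keep.survey(/wiplib)
<< []
>> datewheel.monthend()
<< 1718-03-31
>> keep.pen(/slodri_i, zotra)
<< overwrote
>> keep.carve(/bojuz/grist)
<< ok
>> keep.carryto(/slodri_i, /bojuz/grist)
<< ToolError: exists
>> keep.pen(/bojuz/dripla_u, cibre)
<< created
>> keep.recite(/slodri_i)
<< zotra
>> datewheel.mhop(33)
<< 1720-12-31
>> keep.pen(/smox, hida)
<< created
>> keep.survey(/bojuz/grist)
<< []
>> keep.carve(/bojuz/grist/padus)
<< ok
>> datewheel.mhop(35)
<< 1723-11-30
>> keep.carryto(/bojuz/dripla_u, /wiplib/tibebi)
<< ok
>> datewheel.gapto(1723-08-24)
<< -98
>> keep.pen(/slodri_i, fez_am)
<< overwrote
>> keep.survey(/bojuz)
<< [grist/]

Answer: 1720-12-31


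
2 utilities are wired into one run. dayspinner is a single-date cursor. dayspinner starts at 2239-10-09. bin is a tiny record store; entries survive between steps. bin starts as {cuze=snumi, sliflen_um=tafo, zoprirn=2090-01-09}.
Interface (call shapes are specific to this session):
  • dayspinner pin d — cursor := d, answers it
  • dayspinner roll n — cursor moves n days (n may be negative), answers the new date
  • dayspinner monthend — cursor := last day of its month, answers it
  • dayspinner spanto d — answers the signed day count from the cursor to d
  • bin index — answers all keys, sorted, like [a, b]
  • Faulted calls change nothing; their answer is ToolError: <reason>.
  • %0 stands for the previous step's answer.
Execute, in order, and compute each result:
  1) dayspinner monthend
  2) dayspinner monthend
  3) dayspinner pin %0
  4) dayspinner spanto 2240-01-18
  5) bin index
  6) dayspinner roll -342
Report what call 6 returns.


$ dayspinner monthend
  2239-10-31
$ dayspinner monthend
  2239-10-31
$ dayspinner pin d: %0
  2239-10-31
$ dayspinner spanto d: 2240-01-18
  79
$ bin index
  [cuze, sliflen_um, zoprirn]
$ dayspinner roll n: -342
  2238-11-23

Answer: 2238-11-23


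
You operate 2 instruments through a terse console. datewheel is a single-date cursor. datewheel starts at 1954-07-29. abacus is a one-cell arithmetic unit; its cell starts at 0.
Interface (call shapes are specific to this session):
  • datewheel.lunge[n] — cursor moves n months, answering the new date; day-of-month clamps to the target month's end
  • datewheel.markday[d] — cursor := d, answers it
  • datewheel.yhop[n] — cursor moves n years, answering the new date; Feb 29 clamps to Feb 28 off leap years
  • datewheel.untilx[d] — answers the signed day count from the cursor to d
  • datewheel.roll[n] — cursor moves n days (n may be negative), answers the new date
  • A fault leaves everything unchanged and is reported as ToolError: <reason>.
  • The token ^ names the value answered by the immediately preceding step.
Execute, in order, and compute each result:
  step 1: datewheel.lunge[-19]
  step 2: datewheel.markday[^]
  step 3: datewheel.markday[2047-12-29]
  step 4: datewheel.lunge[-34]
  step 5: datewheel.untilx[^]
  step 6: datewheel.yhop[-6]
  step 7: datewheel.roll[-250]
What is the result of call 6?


>>> lunge n→-19
[out] 1952-12-29
>>> markday d→^
[out] 1952-12-29
>>> markday d→2047-12-29
[out] 2047-12-29
>>> lunge n→-34
[out] 2045-02-28
>>> untilx d→^
[out] 0
>>> yhop n→-6
[out] 2039-02-28
>>> roll n→-250
[out] 2038-06-23

Answer: 2039-02-28


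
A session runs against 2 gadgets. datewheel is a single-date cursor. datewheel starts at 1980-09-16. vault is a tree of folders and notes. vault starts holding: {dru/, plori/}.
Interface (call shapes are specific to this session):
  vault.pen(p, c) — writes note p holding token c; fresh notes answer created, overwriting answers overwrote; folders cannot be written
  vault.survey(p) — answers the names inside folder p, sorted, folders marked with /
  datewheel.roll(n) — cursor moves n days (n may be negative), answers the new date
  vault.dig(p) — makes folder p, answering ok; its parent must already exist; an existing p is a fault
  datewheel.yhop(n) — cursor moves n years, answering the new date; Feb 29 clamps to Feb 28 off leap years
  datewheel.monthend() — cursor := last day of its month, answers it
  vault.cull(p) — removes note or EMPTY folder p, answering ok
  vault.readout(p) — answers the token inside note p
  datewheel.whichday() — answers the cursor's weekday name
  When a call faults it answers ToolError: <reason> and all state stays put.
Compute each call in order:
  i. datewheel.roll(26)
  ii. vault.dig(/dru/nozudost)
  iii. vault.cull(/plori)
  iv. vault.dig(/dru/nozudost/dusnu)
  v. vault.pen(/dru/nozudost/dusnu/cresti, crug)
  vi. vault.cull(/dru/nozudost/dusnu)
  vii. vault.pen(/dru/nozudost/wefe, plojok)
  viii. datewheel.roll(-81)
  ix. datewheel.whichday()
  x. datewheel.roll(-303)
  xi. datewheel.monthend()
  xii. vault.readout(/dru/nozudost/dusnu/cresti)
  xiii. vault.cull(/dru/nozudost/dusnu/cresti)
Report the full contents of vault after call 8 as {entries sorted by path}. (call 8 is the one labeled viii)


Using roll with n=26, — result: 1980-10-12.
Invoking dig with p=/dru/nozudost, → ok.
Using cull with p=/plori: ok.
Then dig with p=/dru/nozudost/dusnu, yielding ok.
Calling pen with p=/dru/nozudost/dusnu/cresti, c=crug, and get created.
I run cull with p=/dru/nozudost/dusnu, which returns ToolError: not empty.
I use pen with p=/dru/nozudost/wefe, c=plojok, yielding created.
Now I run roll with n=-81, yielding 1980-07-23.
I try whichday, giving Wednesday.
I run roll with n=-303, yielding 1979-09-24.
I try monthend(), and get 1979-09-30.
Calling readout with p=/dru/nozudost/dusnu/cresti: crug.
Next I call cull with p=/dru/nozudost/dusnu/cresti, and see ok.

Answer: {dru/, dru/nozudost/, dru/nozudost/dusnu/, dru/nozudost/dusnu/cresti=crug, dru/nozudost/wefe=plojok}
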